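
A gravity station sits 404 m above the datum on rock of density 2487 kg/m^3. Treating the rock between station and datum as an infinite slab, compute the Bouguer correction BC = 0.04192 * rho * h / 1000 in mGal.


BC = 0.04192 * rho * h / 1000
= 0.04192 * 2487 * 404 / 1000
= 42.119 mGal

42.119


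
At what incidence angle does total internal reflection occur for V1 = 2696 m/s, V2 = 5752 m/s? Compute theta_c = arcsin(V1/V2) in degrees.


V1/V2 = 2696/5752 = 0.468707
theta_c = arcsin(0.468707) = 27.9504 degrees

27.9504


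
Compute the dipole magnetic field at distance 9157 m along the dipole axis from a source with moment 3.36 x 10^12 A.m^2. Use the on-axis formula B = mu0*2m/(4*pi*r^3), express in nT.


m = 3.36 x 10^12 = 3360000000000 A.m^2
2m = 6720000000000 A.m^2
r^3 = 9157^3 = 767820392893
B = (4pi*10^-7) * 6720000000000 / (4*pi * 767820392893) * 1e9
= 8444601.052849 / 9648715622356.31 * 1e9
= 875.2047 nT

875.2047


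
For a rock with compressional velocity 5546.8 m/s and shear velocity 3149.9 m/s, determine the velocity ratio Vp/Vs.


Vp/Vs = 5546.8 / 3149.9
= 1.7609

1.7609


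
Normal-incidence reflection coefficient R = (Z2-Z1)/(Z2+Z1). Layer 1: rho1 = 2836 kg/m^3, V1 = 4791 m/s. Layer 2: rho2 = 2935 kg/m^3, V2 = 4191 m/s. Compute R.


Z1 = 2836 * 4791 = 13587276
Z2 = 2935 * 4191 = 12300585
R = (12300585 - 13587276) / (12300585 + 13587276) = -1286691 / 25887861 = -0.0497

-0.0497


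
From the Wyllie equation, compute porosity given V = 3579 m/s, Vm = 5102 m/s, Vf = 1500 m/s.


1/V - 1/Vm = 1/3579 - 1/5102 = 8.341e-05
1/Vf - 1/Vm = 1/1500 - 1/5102 = 0.00047067
phi = 8.341e-05 / 0.00047067 = 0.1772

0.1772


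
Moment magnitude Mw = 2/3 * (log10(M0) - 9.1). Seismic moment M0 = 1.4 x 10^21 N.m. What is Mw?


log10(M0) = log10(1.4 x 10^21) = 21.1461
Mw = 2/3 * (21.1461 - 9.1)
= 2/3 * 12.0461
= 8.03

8.03


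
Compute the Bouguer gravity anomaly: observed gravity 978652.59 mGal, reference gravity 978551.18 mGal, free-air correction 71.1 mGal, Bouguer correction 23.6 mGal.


BA = g_obs - g_ref + FAC - BC
= 978652.59 - 978551.18 + 71.1 - 23.6
= 148.91 mGal

148.91


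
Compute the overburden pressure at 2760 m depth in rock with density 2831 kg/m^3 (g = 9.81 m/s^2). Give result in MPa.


P = rho * g * z / 1e6
= 2831 * 9.81 * 2760 / 1e6
= 76651023.6 / 1e6
= 76.651 MPa

76.651


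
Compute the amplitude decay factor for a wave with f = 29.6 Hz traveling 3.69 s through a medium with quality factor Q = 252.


pi*f*t/Q = pi*29.6*3.69/252 = 1.361656
A/A0 = exp(-1.361656) = 0.256236

0.256236


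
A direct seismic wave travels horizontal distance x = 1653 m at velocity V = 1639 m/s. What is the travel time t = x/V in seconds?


t = x / V
= 1653 / 1639
= 1.0085 s

1.0085


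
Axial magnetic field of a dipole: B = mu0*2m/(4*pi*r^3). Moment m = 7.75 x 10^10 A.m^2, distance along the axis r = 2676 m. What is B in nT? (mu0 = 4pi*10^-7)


m = 7.75 x 10^10 = 77500000000 A.m^2
2m = 155000000000 A.m^2
r^3 = 2676^3 = 19162771776
B = (4pi*10^-7) * 155000000000 / (4*pi * 19162771776) * 1e9
= 194778.744523 / 240806492135.6 * 1e9
= 808.86 nT

808.86


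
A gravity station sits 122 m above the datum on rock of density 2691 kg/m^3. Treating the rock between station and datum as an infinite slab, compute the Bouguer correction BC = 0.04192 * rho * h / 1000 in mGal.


BC = 0.04192 * rho * h / 1000
= 0.04192 * 2691 * 122 / 1000
= 13.7624 mGal

13.7624


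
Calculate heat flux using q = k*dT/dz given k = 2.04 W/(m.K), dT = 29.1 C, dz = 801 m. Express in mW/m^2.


q = k * dT / dz * 1000
= 2.04 * 29.1 / 801 * 1000
= 0.074112 * 1000
= 74.1124 mW/m^2

74.1124


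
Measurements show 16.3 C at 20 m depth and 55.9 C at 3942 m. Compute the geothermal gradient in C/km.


dT = 55.9 - 16.3 = 39.6 C
dz = 3942 - 20 = 3922 m
gradient = dT/dz * 1000 = 39.6/3922 * 1000 = 10.0969 C/km

10.0969


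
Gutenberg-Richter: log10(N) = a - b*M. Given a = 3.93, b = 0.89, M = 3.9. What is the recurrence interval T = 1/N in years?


log10(N) = 3.93 - 0.89*3.9 = 0.459
N = 10^0.459 = 2.877398
T = 1/N = 1/2.877398 = 0.3475 years

0.3475


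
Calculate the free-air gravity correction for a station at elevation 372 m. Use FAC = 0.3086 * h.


FAC = 0.3086 * h
= 0.3086 * 372
= 114.7992 mGal

114.7992


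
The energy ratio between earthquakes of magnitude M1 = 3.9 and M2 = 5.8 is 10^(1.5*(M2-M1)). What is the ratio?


M2 - M1 = 5.8 - 3.9 = 1.9
1.5 * 1.9 = 2.85
ratio = 10^2.85 = 707.95

707.95


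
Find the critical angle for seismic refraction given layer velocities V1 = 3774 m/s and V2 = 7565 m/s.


V1/V2 = 3774/7565 = 0.498876
theta_c = arcsin(0.498876) = 29.9257 degrees

29.9257


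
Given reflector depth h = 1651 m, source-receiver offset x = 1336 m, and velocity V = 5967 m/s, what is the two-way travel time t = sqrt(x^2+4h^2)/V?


x^2 + 4h^2 = 1336^2 + 4*1651^2 = 1784896 + 10903204 = 12688100
sqrt(12688100) = 3562.0359
t = 3562.0359 / 5967 = 0.597 s

0.597


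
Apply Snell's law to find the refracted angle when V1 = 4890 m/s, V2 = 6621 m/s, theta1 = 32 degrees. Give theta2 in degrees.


sin(theta1) = sin(32 deg) = 0.529919
sin(theta2) = V2/V1 * sin(theta1) = 6621/4890 * 0.529919 = 0.717504
theta2 = arcsin(0.717504) = 45.8488 degrees

45.8488


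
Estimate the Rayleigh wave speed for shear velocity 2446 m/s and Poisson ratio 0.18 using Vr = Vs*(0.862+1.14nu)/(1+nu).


Numerator factor = 0.862 + 1.14*0.18 = 1.0672
Denominator = 1 + 0.18 = 1.18
Vr = 2446 * 1.0672 / 1.18 = 2212.18 m/s

2212.18


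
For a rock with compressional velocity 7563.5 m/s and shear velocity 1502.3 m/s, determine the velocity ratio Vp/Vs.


Vp/Vs = 7563.5 / 1502.3
= 5.0346

5.0346


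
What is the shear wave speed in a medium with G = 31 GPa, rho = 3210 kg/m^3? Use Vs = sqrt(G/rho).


Convert G to Pa: G = 31e9 Pa
Compute G/rho = 31e9 / 3210 = 9657320.8723
Vs = sqrt(9657320.8723) = 3107.62 m/s

3107.62


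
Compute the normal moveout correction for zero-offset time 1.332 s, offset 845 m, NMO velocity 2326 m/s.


x/Vnmo = 845/2326 = 0.363285
(x/Vnmo)^2 = 0.131976
t0^2 = 1.774224
sqrt(1.774224 + 0.131976) = 1.380652
dt = 1.380652 - 1.332 = 0.048652

0.048652


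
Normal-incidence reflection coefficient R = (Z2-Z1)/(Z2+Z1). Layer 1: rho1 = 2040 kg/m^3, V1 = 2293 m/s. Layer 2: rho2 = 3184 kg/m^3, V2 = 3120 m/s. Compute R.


Z1 = 2040 * 2293 = 4677720
Z2 = 3184 * 3120 = 9934080
R = (9934080 - 4677720) / (9934080 + 4677720) = 5256360 / 14611800 = 0.3597

0.3597


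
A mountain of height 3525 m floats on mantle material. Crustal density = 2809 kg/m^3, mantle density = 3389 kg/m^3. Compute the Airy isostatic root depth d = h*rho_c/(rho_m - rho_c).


rho_m - rho_c = 3389 - 2809 = 580
d = 3525 * 2809 / 580
= 9901725 / 580
= 17071.94 m

17071.94


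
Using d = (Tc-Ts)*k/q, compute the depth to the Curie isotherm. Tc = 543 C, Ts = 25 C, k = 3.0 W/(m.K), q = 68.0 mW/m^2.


T_Curie - T_surf = 543 - 25 = 518 C
Convert q to W/m^2: 68.0 mW/m^2 = 0.068 W/m^2
d = 518 * 3.0 / 0.068 = 22852.94 m

22852.94


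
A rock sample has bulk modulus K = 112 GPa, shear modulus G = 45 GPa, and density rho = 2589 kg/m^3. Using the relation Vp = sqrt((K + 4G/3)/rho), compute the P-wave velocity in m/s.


First compute the effective modulus:
K + 4G/3 = 112e9 + 4*45e9/3 = 172000000000.0 Pa
Then divide by density:
172000000000.0 / 2589 = 66434916.9564 Pa/(kg/m^3)
Take the square root:
Vp = sqrt(66434916.9564) = 8150.76 m/s

8150.76


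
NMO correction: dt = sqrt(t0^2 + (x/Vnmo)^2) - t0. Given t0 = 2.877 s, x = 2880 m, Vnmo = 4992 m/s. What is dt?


x/Vnmo = 2880/4992 = 0.576923
(x/Vnmo)^2 = 0.33284
t0^2 = 8.277129
sqrt(8.277129 + 0.33284) = 2.934275
dt = 2.934275 - 2.877 = 0.057275

0.057275


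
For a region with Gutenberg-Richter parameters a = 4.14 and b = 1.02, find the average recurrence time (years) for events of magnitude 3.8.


log10(N) = 4.14 - 1.02*3.8 = 0.264
N = 10^0.264 = 1.836538
T = 1/N = 1/1.836538 = 0.5445 years

0.5445


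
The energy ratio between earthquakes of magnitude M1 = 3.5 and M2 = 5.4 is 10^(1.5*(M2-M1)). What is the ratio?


M2 - M1 = 5.4 - 3.5 = 1.9
1.5 * 1.9 = 2.85
ratio = 10^2.85 = 707.95

707.95


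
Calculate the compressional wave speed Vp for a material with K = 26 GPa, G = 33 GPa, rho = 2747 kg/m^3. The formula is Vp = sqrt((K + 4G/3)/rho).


First compute the effective modulus:
K + 4G/3 = 26e9 + 4*33e9/3 = 70000000000.0 Pa
Then divide by density:
70000000000.0 / 2747 = 25482344.3757 Pa/(kg/m^3)
Take the square root:
Vp = sqrt(25482344.3757) = 5048.0 m/s

5048.0


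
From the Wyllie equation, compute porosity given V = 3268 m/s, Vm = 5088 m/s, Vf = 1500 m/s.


1/V - 1/Vm = 1/3268 - 1/5088 = 0.00010946
1/Vf - 1/Vm = 1/1500 - 1/5088 = 0.00047013
phi = 0.00010946 / 0.00047013 = 0.2328

0.2328


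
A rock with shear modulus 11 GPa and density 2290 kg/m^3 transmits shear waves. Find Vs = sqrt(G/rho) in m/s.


Convert G to Pa: G = 11e9 Pa
Compute G/rho = 11e9 / 2290 = 4803493.4498
Vs = sqrt(4803493.4498) = 2191.69 m/s

2191.69


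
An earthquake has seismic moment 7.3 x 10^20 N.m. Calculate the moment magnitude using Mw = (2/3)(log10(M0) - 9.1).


log10(M0) = log10(7.3 x 10^20) = 20.8633
Mw = 2/3 * (20.8633 - 9.1)
= 2/3 * 11.7633
= 7.84

7.84


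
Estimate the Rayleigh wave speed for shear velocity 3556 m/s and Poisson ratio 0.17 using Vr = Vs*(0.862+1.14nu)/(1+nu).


Numerator factor = 0.862 + 1.14*0.17 = 1.0558
Denominator = 1 + 0.17 = 1.17
Vr = 3556 * 1.0558 / 1.17 = 3208.91 m/s

3208.91


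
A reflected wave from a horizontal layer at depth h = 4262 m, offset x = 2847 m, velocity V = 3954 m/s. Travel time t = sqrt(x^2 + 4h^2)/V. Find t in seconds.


x^2 + 4h^2 = 2847^2 + 4*4262^2 = 8105409 + 72658576 = 80763985
sqrt(80763985) = 8986.8785
t = 8986.8785 / 3954 = 2.2729 s

2.2729


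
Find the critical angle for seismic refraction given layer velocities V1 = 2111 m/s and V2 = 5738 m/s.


V1/V2 = 2111/5738 = 0.367898
theta_c = arcsin(0.367898) = 21.5861 degrees

21.5861


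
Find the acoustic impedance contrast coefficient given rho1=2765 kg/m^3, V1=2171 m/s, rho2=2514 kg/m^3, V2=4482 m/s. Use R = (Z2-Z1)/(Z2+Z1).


Z1 = 2765 * 2171 = 6002815
Z2 = 2514 * 4482 = 11267748
R = (11267748 - 6002815) / (11267748 + 6002815) = 5264933 / 17270563 = 0.3049

0.3049


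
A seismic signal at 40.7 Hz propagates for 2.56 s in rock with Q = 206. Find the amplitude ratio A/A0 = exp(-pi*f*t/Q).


pi*f*t/Q = pi*40.7*2.56/206 = 1.588975
A/A0 = exp(-1.588975) = 0.204135

0.204135


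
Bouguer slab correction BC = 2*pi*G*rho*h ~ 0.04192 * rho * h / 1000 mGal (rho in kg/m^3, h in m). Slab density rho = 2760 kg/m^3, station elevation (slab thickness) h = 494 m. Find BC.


BC = 0.04192 * rho * h / 1000
= 0.04192 * 2760 * 494 / 1000
= 57.1554 mGal

57.1554


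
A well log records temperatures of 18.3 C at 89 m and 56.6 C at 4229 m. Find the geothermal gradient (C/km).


dT = 56.6 - 18.3 = 38.3 C
dz = 4229 - 89 = 4140 m
gradient = dT/dz * 1000 = 38.3/4140 * 1000 = 9.2512 C/km

9.2512


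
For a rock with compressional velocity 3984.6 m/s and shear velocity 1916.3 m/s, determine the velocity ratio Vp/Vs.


Vp/Vs = 3984.6 / 1916.3
= 2.0793

2.0793


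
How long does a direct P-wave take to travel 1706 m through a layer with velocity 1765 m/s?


t = x / V
= 1706 / 1765
= 0.9666 s

0.9666


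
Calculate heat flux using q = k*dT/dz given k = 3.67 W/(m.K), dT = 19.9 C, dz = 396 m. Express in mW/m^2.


q = k * dT / dz * 1000
= 3.67 * 19.9 / 396 * 1000
= 0.184427 * 1000
= 184.4268 mW/m^2

184.4268


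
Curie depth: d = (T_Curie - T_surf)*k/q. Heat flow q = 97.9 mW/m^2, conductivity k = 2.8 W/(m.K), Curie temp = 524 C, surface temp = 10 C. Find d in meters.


T_Curie - T_surf = 524 - 10 = 514 C
Convert q to W/m^2: 97.9 mW/m^2 = 0.0979 W/m^2
d = 514 * 2.8 / 0.0979 = 14700.72 m

14700.72


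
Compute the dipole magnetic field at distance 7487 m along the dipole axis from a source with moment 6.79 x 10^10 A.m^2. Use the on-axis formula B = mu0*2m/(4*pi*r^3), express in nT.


m = 6.79 x 10^10 = 67900000000 A.m^2
2m = 135800000000 A.m^2
r^3 = 7487^3 = 419685050303
B = (4pi*10^-7) * 135800000000 / (4*pi * 419685050303) * 1e9
= 170651.312943 / 5273917883413.47 * 1e9
= 32.3576 nT

32.3576


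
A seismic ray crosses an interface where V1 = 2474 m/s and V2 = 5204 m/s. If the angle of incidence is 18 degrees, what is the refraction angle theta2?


sin(theta1) = sin(18 deg) = 0.309017
sin(theta2) = V2/V1 * sin(theta1) = 5204/2474 * 0.309017 = 0.65001
theta2 = arcsin(0.65001) = 40.5423 degrees

40.5423


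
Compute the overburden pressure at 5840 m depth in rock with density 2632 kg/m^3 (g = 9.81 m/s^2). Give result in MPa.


P = rho * g * z / 1e6
= 2632 * 9.81 * 5840 / 1e6
= 150788332.8 / 1e6
= 150.7883 MPa

150.7883


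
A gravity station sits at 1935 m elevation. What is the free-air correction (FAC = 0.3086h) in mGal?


FAC = 0.3086 * h
= 0.3086 * 1935
= 597.141 mGal

597.141


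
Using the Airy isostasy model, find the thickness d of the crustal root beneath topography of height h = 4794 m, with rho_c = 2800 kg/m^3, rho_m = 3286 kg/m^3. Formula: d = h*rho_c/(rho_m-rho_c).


rho_m - rho_c = 3286 - 2800 = 486
d = 4794 * 2800 / 486
= 13423200 / 486
= 27619.75 m

27619.75


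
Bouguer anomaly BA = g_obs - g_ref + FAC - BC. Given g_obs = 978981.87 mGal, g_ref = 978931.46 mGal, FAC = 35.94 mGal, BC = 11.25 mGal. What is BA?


BA = g_obs - g_ref + FAC - BC
= 978981.87 - 978931.46 + 35.94 - 11.25
= 75.1 mGal

75.1


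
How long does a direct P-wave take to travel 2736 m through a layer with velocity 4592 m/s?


t = x / V
= 2736 / 4592
= 0.5958 s

0.5958


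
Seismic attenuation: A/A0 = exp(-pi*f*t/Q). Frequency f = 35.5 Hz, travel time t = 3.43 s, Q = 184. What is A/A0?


pi*f*t/Q = pi*35.5*3.43/184 = 2.079
A/A0 = exp(-2.079) = 0.125055

0.125055


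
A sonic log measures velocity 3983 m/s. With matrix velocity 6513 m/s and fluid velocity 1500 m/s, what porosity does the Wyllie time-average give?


1/V - 1/Vm = 1/3983 - 1/6513 = 9.753e-05
1/Vf - 1/Vm = 1/1500 - 1/6513 = 0.00051313
phi = 9.753e-05 / 0.00051313 = 0.1901

0.1901


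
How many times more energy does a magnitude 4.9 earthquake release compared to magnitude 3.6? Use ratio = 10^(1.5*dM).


M2 - M1 = 4.9 - 3.6 = 1.3
1.5 * 1.3 = 1.95
ratio = 10^1.95 = 89.13

89.13


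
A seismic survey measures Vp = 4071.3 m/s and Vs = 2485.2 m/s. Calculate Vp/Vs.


Vp/Vs = 4071.3 / 2485.2
= 1.6382

1.6382


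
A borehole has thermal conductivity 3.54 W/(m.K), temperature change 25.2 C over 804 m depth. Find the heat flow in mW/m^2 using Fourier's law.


q = k * dT / dz * 1000
= 3.54 * 25.2 / 804 * 1000
= 0.110955 * 1000
= 110.9552 mW/m^2

110.9552


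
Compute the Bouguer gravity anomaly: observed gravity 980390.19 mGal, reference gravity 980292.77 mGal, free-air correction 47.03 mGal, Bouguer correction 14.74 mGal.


BA = g_obs - g_ref + FAC - BC
= 980390.19 - 980292.77 + 47.03 - 14.74
= 129.71 mGal

129.71


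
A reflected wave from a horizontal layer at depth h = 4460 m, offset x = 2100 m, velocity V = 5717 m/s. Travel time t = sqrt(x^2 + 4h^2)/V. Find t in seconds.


x^2 + 4h^2 = 2100^2 + 4*4460^2 = 4410000 + 79566400 = 83976400
sqrt(83976400) = 9163.8638
t = 9163.8638 / 5717 = 1.6029 s

1.6029


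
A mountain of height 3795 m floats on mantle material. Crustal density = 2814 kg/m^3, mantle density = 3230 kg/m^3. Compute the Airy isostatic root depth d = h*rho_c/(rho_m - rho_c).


rho_m - rho_c = 3230 - 2814 = 416
d = 3795 * 2814 / 416
= 10679130 / 416
= 25670.99 m

25670.99


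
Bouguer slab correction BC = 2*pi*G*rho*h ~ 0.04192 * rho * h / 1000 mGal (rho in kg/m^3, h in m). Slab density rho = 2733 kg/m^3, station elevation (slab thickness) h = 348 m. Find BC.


BC = 0.04192 * rho * h / 1000
= 0.04192 * 2733 * 348 / 1000
= 39.8694 mGal

39.8694


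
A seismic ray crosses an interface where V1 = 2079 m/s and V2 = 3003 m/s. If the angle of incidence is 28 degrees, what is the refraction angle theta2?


sin(theta1) = sin(28 deg) = 0.469472
sin(theta2) = V2/V1 * sin(theta1) = 3003/2079 * 0.469472 = 0.678126
theta2 = arcsin(0.678126) = 42.6973 degrees

42.6973


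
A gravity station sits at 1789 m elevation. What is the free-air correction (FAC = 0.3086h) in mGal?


FAC = 0.3086 * h
= 0.3086 * 1789
= 552.0854 mGal

552.0854


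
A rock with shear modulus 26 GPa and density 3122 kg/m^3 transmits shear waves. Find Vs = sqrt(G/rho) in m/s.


Convert G to Pa: G = 26e9 Pa
Compute G/rho = 26e9 / 3122 = 8327994.8751
Vs = sqrt(8327994.8751) = 2885.83 m/s

2885.83


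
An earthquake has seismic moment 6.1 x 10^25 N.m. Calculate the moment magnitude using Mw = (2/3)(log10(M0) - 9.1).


log10(M0) = log10(6.1 x 10^25) = 25.7853
Mw = 2/3 * (25.7853 - 9.1)
= 2/3 * 16.6853
= 11.12

11.12


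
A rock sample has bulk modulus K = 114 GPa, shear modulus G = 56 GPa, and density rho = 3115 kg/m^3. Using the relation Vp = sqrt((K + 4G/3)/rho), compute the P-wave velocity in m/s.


First compute the effective modulus:
K + 4G/3 = 114e9 + 4*56e9/3 = 188666666666.67 Pa
Then divide by density:
188666666666.67 / 3115 = 60567148.2076 Pa/(kg/m^3)
Take the square root:
Vp = sqrt(60567148.2076) = 7782.49 m/s

7782.49


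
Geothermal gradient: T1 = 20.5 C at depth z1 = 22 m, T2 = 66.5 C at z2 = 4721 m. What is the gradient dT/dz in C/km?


dT = 66.5 - 20.5 = 46.0 C
dz = 4721 - 22 = 4699 m
gradient = dT/dz * 1000 = 46.0/4699 * 1000 = 9.7893 C/km

9.7893


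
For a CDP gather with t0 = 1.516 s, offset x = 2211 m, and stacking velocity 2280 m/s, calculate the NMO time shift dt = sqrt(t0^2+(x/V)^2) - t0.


x/Vnmo = 2211/2280 = 0.969737
(x/Vnmo)^2 = 0.94039
t0^2 = 2.298256
sqrt(2.298256 + 0.94039) = 1.799624
dt = 1.799624 - 1.516 = 0.283624

0.283624


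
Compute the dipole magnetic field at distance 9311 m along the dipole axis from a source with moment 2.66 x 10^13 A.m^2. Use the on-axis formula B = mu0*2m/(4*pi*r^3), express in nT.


m = 2.66 x 10^13 = 26600000000000 A.m^2
2m = 53200000000000 A.m^2
r^3 = 9311^3 = 807214547231
B = (4pi*10^-7) * 53200000000000 / (4*pi * 807214547231) * 1e9
= 66853091.668391 / 10143757165806.88 * 1e9
= 6590.5651 nT

6590.5651


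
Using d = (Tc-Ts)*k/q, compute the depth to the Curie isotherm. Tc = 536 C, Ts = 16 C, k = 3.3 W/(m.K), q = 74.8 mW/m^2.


T_Curie - T_surf = 536 - 16 = 520 C
Convert q to W/m^2: 74.8 mW/m^2 = 0.0748 W/m^2
d = 520 * 3.3 / 0.0748 = 22941.18 m

22941.18


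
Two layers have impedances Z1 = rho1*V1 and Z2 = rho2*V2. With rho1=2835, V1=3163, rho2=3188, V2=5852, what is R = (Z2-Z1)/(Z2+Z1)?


Z1 = 2835 * 3163 = 8967105
Z2 = 3188 * 5852 = 18656176
R = (18656176 - 8967105) / (18656176 + 8967105) = 9689071 / 27623281 = 0.3508

0.3508


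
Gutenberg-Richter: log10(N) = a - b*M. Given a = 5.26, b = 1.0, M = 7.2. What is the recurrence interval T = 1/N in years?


log10(N) = 5.26 - 1.0*7.2 = -1.94
N = 10^-1.94 = 0.011482
T = 1/N = 1/0.011482 = 87.0964 years

87.0964


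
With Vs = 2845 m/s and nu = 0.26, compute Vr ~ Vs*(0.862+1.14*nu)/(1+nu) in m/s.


Numerator factor = 0.862 + 1.14*0.26 = 1.1584
Denominator = 1 + 0.26 = 1.26
Vr = 2845 * 1.1584 / 1.26 = 2615.59 m/s

2615.59


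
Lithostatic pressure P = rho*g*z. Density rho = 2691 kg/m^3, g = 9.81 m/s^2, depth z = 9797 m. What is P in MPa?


P = rho * g * z / 1e6
= 2691 * 9.81 * 9797 / 1e6
= 258628161.87 / 1e6
= 258.6282 MPa

258.6282


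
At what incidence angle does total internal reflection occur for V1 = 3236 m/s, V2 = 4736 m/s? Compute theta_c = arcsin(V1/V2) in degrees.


V1/V2 = 3236/4736 = 0.683277
theta_c = arcsin(0.683277) = 43.1003 degrees

43.1003


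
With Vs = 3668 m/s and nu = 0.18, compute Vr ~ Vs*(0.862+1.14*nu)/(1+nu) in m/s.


Numerator factor = 0.862 + 1.14*0.18 = 1.0672
Denominator = 1 + 0.18 = 1.18
Vr = 3668 * 1.0672 / 1.18 = 3317.36 m/s

3317.36


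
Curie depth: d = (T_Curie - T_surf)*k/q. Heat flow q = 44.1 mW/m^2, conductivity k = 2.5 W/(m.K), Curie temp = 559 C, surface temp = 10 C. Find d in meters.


T_Curie - T_surf = 559 - 10 = 549 C
Convert q to W/m^2: 44.1 mW/m^2 = 0.0441 W/m^2
d = 549 * 2.5 / 0.0441 = 31122.45 m

31122.45


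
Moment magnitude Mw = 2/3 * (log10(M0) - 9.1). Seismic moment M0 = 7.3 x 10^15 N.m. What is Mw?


log10(M0) = log10(7.3 x 10^15) = 15.8633
Mw = 2/3 * (15.8633 - 9.1)
= 2/3 * 6.7633
= 4.51

4.51


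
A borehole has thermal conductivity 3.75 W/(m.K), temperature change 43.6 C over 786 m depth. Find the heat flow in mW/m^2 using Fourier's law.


q = k * dT / dz * 1000
= 3.75 * 43.6 / 786 * 1000
= 0.208015 * 1000
= 208.0153 mW/m^2

208.0153


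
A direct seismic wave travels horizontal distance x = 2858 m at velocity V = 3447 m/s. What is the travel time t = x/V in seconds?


t = x / V
= 2858 / 3447
= 0.8291 s

0.8291


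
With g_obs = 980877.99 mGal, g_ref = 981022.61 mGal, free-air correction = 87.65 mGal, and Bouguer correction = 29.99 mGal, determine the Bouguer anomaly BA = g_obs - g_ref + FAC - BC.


BA = g_obs - g_ref + FAC - BC
= 980877.99 - 981022.61 + 87.65 - 29.99
= -86.96 mGal

-86.96


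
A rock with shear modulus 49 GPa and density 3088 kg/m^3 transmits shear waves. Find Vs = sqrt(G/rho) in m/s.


Convert G to Pa: G = 49e9 Pa
Compute G/rho = 49e9 / 3088 = 15867875.6477
Vs = sqrt(15867875.6477) = 3983.45 m/s

3983.45


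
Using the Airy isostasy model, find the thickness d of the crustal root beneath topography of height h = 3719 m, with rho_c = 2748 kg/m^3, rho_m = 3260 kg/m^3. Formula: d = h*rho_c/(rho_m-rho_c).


rho_m - rho_c = 3260 - 2748 = 512
d = 3719 * 2748 / 512
= 10219812 / 512
= 19960.57 m

19960.57


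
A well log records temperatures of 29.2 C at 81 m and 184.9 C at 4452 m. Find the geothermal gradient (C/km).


dT = 184.9 - 29.2 = 155.7 C
dz = 4452 - 81 = 4371 m
gradient = dT/dz * 1000 = 155.7/4371 * 1000 = 35.6211 C/km

35.6211


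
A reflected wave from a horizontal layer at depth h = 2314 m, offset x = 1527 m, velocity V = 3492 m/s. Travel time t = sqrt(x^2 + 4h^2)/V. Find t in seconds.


x^2 + 4h^2 = 1527^2 + 4*2314^2 = 2331729 + 21418384 = 23750113
sqrt(23750113) = 4873.4088
t = 4873.4088 / 3492 = 1.3956 s

1.3956


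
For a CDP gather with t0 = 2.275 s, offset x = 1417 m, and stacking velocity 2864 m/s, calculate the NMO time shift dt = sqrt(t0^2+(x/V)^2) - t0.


x/Vnmo = 1417/2864 = 0.494763
(x/Vnmo)^2 = 0.24479
t0^2 = 5.175625
sqrt(5.175625 + 0.24479) = 2.328178
dt = 2.328178 - 2.275 = 0.053178

0.053178


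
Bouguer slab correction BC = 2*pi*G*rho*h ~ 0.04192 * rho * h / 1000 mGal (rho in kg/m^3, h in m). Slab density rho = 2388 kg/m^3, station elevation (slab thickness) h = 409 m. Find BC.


BC = 0.04192 * rho * h / 1000
= 0.04192 * 2388 * 409 / 1000
= 40.9429 mGal

40.9429


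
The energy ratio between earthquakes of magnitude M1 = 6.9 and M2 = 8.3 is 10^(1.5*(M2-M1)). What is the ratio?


M2 - M1 = 8.3 - 6.9 = 1.4
1.5 * 1.4 = 2.1
ratio = 10^2.1 = 125.89

125.89


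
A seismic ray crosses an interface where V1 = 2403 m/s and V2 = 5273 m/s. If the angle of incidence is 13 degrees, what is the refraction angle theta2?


sin(theta1) = sin(13 deg) = 0.224951
sin(theta2) = V2/V1 * sin(theta1) = 5273/2403 * 0.224951 = 0.493619
theta2 = arcsin(0.493619) = 29.5787 degrees

29.5787


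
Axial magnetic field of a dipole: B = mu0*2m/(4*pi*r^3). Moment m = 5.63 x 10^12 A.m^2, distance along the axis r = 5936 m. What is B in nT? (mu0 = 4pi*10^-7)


m = 5.63 x 10^12 = 5630000000000 A.m^2
2m = 11260000000000 A.m^2
r^3 = 5936^3 = 209161465856
B = (4pi*10^-7) * 11260000000000 / (4*pi * 209161465856) * 1e9
= 14149733.311768 / 2628400498189.13 * 1e9
= 5383.4008 nT

5383.4008


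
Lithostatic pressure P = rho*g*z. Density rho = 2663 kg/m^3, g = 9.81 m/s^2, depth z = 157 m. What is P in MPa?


P = rho * g * z / 1e6
= 2663 * 9.81 * 157 / 1e6
= 4101472.71 / 1e6
= 4.1015 MPa

4.1015


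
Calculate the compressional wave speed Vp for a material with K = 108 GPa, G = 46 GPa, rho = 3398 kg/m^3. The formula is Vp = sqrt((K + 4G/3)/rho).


First compute the effective modulus:
K + 4G/3 = 108e9 + 4*46e9/3 = 169333333333.33 Pa
Then divide by density:
169333333333.33 / 3398 = 49833235.2364 Pa/(kg/m^3)
Take the square root:
Vp = sqrt(49833235.2364) = 7059.27 m/s

7059.27


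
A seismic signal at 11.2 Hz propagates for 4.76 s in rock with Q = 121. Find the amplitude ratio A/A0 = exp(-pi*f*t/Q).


pi*f*t/Q = pi*11.2*4.76/121 = 1.38417
A/A0 = exp(-1.38417) = 0.250532

0.250532


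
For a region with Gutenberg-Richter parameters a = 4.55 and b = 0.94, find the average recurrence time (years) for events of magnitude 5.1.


log10(N) = 4.55 - 0.94*5.1 = -0.244
N = 10^-0.244 = 0.570164
T = 1/N = 1/0.570164 = 1.7539 years

1.7539


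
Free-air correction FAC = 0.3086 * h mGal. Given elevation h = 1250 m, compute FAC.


FAC = 0.3086 * h
= 0.3086 * 1250
= 385.75 mGal

385.75


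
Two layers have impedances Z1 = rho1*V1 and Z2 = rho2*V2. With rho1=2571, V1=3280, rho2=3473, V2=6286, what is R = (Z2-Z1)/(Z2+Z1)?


Z1 = 2571 * 3280 = 8432880
Z2 = 3473 * 6286 = 21831278
R = (21831278 - 8432880) / (21831278 + 8432880) = 13398398 / 30264158 = 0.4427

0.4427


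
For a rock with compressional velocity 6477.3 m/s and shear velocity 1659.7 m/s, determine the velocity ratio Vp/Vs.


Vp/Vs = 6477.3 / 1659.7
= 3.9027

3.9027


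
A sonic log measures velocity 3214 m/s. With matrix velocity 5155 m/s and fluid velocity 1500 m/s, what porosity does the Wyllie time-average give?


1/V - 1/Vm = 1/3214 - 1/5155 = 0.00011715
1/Vf - 1/Vm = 1/1500 - 1/5155 = 0.00047268
phi = 0.00011715 / 0.00047268 = 0.2478

0.2478


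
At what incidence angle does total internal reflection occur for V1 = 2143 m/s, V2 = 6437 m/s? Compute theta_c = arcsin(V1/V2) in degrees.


V1/V2 = 2143/6437 = 0.332919
theta_c = arcsin(0.332919) = 19.446 degrees

19.446


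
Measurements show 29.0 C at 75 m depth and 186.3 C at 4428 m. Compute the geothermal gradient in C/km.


dT = 186.3 - 29.0 = 157.3 C
dz = 4428 - 75 = 4353 m
gradient = dT/dz * 1000 = 157.3/4353 * 1000 = 36.136 C/km

36.136


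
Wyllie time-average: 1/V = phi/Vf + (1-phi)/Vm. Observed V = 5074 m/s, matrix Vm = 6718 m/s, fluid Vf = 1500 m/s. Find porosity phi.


1/V - 1/Vm = 1/5074 - 1/6718 = 4.823e-05
1/Vf - 1/Vm = 1/1500 - 1/6718 = 0.00051781
phi = 4.823e-05 / 0.00051781 = 0.0931

0.0931


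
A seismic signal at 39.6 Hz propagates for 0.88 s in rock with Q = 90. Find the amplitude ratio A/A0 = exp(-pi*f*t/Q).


pi*f*t/Q = pi*39.6*0.88/90 = 1.216425
A/A0 = exp(-1.216425) = 0.296288

0.296288


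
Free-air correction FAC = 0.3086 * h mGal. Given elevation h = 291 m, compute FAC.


FAC = 0.3086 * h
= 0.3086 * 291
= 89.8026 mGal

89.8026


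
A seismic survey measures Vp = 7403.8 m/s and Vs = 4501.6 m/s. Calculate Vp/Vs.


Vp/Vs = 7403.8 / 4501.6
= 1.6447

1.6447


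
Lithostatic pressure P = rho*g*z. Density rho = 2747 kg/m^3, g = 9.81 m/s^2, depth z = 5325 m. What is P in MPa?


P = rho * g * z / 1e6
= 2747 * 9.81 * 5325 / 1e6
= 143498472.75 / 1e6
= 143.4985 MPa

143.4985


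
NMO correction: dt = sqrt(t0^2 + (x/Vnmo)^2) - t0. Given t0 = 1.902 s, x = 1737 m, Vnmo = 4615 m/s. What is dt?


x/Vnmo = 1737/4615 = 0.376381
(x/Vnmo)^2 = 0.141663
t0^2 = 3.617604
sqrt(3.617604 + 0.141663) = 1.938883
dt = 1.938883 - 1.902 = 0.036883

0.036883


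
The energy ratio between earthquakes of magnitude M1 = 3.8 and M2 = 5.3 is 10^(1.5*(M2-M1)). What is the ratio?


M2 - M1 = 5.3 - 3.8 = 1.5
1.5 * 1.5 = 2.25
ratio = 10^2.25 = 177.83

177.83


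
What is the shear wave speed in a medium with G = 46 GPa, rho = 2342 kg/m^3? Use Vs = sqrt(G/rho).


Convert G to Pa: G = 46e9 Pa
Compute G/rho = 46e9 / 2342 = 19641332.1947
Vs = sqrt(19641332.1947) = 4431.85 m/s

4431.85


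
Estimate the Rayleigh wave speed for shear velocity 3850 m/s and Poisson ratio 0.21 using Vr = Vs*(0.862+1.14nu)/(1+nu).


Numerator factor = 0.862 + 1.14*0.21 = 1.1014
Denominator = 1 + 0.21 = 1.21
Vr = 3850 * 1.1014 / 1.21 = 3504.45 m/s

3504.45


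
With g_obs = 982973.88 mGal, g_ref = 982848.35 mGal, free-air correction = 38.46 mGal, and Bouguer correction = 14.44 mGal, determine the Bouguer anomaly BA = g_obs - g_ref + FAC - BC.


BA = g_obs - g_ref + FAC - BC
= 982973.88 - 982848.35 + 38.46 - 14.44
= 149.55 mGal

149.55


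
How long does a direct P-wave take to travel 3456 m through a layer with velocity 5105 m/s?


t = x / V
= 3456 / 5105
= 0.677 s

0.677


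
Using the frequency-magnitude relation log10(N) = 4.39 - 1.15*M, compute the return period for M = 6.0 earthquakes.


log10(N) = 4.39 - 1.15*6.0 = -2.51
N = 10^-2.51 = 0.00309
T = 1/N = 1/0.00309 = 323.5937 years

323.5937


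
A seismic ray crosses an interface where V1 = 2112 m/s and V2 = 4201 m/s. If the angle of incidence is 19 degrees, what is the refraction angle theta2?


sin(theta1) = sin(19 deg) = 0.325568
sin(theta2) = V2/V1 * sin(theta1) = 4201/2112 * 0.325568 = 0.647591
theta2 = arcsin(0.647591) = 40.3602 degrees

40.3602


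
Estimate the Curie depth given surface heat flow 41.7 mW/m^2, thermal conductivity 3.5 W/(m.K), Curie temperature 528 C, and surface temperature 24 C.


T_Curie - T_surf = 528 - 24 = 504 C
Convert q to W/m^2: 41.7 mW/m^2 = 0.0417 W/m^2
d = 504 * 3.5 / 0.0417 = 42302.16 m

42302.16


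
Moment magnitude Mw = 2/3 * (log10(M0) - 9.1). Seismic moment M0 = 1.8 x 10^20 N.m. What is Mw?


log10(M0) = log10(1.8 x 10^20) = 20.2553
Mw = 2/3 * (20.2553 - 9.1)
= 2/3 * 11.1553
= 7.44

7.44


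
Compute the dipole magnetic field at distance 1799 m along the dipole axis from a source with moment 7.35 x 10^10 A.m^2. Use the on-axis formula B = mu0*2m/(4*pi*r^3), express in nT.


m = 7.35 x 10^10 = 73500000000 A.m^2
2m = 147000000000 A.m^2
r^3 = 1799^3 = 5822285399
B = (4pi*10^-7) * 147000000000 / (4*pi * 5822285399) * 1e9
= 184725.648031 / 73164996146.41 * 1e9
= 2524.7818 nT

2524.7818


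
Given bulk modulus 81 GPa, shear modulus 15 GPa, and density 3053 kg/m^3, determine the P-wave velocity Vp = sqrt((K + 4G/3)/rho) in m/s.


First compute the effective modulus:
K + 4G/3 = 81e9 + 4*15e9/3 = 101000000000.0 Pa
Then divide by density:
101000000000.0 / 3053 = 33082214.2155 Pa/(kg/m^3)
Take the square root:
Vp = sqrt(33082214.2155) = 5751.71 m/s

5751.71


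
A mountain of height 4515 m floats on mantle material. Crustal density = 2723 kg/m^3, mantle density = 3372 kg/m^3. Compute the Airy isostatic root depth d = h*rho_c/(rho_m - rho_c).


rho_m - rho_c = 3372 - 2723 = 649
d = 4515 * 2723 / 649
= 12294345 / 649
= 18943.52 m

18943.52


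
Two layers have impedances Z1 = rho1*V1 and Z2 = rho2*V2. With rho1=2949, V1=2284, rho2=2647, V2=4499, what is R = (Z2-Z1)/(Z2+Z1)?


Z1 = 2949 * 2284 = 6735516
Z2 = 2647 * 4499 = 11908853
R = (11908853 - 6735516) / (11908853 + 6735516) = 5173337 / 18644369 = 0.2775

0.2775


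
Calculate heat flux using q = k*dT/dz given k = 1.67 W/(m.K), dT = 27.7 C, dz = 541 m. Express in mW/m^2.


q = k * dT / dz * 1000
= 1.67 * 27.7 / 541 * 1000
= 0.085506 * 1000
= 85.5065 mW/m^2

85.5065


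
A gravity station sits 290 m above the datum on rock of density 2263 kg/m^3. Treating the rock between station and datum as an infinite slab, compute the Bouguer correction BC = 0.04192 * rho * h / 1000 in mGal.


BC = 0.04192 * rho * h / 1000
= 0.04192 * 2263 * 290 / 1000
= 27.5108 mGal

27.5108


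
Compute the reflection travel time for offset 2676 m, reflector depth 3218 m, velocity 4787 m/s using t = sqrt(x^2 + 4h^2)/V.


x^2 + 4h^2 = 2676^2 + 4*3218^2 = 7160976 + 41422096 = 48583072
sqrt(48583072) = 6970.1558
t = 6970.1558 / 4787 = 1.4561 s

1.4561


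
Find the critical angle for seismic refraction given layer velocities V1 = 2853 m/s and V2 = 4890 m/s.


V1/V2 = 2853/4890 = 0.583436
theta_c = arcsin(0.583436) = 35.6925 degrees

35.6925


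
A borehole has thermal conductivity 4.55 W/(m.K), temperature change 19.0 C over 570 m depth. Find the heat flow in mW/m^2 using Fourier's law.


q = k * dT / dz * 1000
= 4.55 * 19.0 / 570 * 1000
= 0.151667 * 1000
= 151.6667 mW/m^2

151.6667


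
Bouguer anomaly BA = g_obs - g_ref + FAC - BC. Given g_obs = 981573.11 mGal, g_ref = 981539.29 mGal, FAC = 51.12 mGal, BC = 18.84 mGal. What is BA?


BA = g_obs - g_ref + FAC - BC
= 981573.11 - 981539.29 + 51.12 - 18.84
= 66.1 mGal

66.1


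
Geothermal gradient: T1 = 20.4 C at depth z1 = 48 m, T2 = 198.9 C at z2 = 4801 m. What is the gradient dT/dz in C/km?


dT = 198.9 - 20.4 = 178.5 C
dz = 4801 - 48 = 4753 m
gradient = dT/dz * 1000 = 178.5/4753 * 1000 = 37.5552 C/km

37.5552


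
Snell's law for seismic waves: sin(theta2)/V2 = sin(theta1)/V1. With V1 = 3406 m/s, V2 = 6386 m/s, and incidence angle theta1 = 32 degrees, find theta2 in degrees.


sin(theta1) = sin(32 deg) = 0.529919
sin(theta2) = V2/V1 * sin(theta1) = 6386/3406 * 0.529919 = 0.99356
theta2 = arcsin(0.99356) = 83.4939 degrees

83.4939


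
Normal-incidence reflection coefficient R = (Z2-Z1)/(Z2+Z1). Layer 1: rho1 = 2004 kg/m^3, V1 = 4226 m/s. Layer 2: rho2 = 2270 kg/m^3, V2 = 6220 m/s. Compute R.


Z1 = 2004 * 4226 = 8468904
Z2 = 2270 * 6220 = 14119400
R = (14119400 - 8468904) / (14119400 + 8468904) = 5650496 / 22588304 = 0.2502

0.2502


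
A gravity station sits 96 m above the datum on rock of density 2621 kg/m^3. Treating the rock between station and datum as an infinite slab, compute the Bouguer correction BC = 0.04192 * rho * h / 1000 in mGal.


BC = 0.04192 * rho * h / 1000
= 0.04192 * 2621 * 96 / 1000
= 10.5477 mGal

10.5477


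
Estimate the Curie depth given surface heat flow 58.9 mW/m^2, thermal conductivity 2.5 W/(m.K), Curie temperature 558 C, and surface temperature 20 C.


T_Curie - T_surf = 558 - 20 = 538 C
Convert q to W/m^2: 58.9 mW/m^2 = 0.0589 W/m^2
d = 538 * 2.5 / 0.0589 = 22835.31 m

22835.31


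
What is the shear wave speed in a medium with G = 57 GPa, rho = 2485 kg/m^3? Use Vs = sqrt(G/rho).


Convert G to Pa: G = 57e9 Pa
Compute G/rho = 57e9 / 2485 = 22937625.7545
Vs = sqrt(22937625.7545) = 4789.32 m/s

4789.32


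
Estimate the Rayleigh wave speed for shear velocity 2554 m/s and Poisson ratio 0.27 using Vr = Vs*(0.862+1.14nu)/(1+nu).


Numerator factor = 0.862 + 1.14*0.27 = 1.1698
Denominator = 1 + 0.27 = 1.27
Vr = 2554 * 1.1698 / 1.27 = 2352.5 m/s

2352.5


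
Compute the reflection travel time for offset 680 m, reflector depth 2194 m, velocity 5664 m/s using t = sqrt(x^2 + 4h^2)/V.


x^2 + 4h^2 = 680^2 + 4*2194^2 = 462400 + 19254544 = 19716944
sqrt(19716944) = 4440.3766
t = 4440.3766 / 5664 = 0.784 s

0.784


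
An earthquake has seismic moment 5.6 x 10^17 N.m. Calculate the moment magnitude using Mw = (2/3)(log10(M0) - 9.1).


log10(M0) = log10(5.6 x 10^17) = 17.7482
Mw = 2/3 * (17.7482 - 9.1)
= 2/3 * 8.6482
= 5.77

5.77


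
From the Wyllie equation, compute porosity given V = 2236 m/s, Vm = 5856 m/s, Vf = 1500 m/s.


1/V - 1/Vm = 1/2236 - 1/5856 = 0.00027646
1/Vf - 1/Vm = 1/1500 - 1/5856 = 0.0004959
phi = 0.00027646 / 0.0004959 = 0.5575

0.5575


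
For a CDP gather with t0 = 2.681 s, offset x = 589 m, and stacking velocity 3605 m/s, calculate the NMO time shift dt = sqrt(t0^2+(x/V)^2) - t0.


x/Vnmo = 589/3605 = 0.163384
(x/Vnmo)^2 = 0.026694
t0^2 = 7.187761
sqrt(7.187761 + 0.026694) = 2.685974
dt = 2.685974 - 2.681 = 0.004974

0.004974


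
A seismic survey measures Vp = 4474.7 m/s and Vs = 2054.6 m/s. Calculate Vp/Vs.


Vp/Vs = 4474.7 / 2054.6
= 2.1779

2.1779


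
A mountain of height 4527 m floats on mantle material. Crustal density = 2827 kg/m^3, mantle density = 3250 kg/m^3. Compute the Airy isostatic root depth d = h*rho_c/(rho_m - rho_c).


rho_m - rho_c = 3250 - 2827 = 423
d = 4527 * 2827 / 423
= 12797829 / 423
= 30254.91 m

30254.91


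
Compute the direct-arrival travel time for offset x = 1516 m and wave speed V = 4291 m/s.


t = x / V
= 1516 / 4291
= 0.3533 s

0.3533


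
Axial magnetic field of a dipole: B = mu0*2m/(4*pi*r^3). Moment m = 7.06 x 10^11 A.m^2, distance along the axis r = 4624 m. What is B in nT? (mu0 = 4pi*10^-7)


m = 7.06 x 10^11 = 706000000000 A.m^2
2m = 1412000000000 A.m^2
r^3 = 4624^3 = 98867482624
B = (4pi*10^-7) * 1412000000000 / (4*pi * 98867482624) * 1e9
= 1774371.530748 / 1242405428361.9 * 1e9
= 1428.1743 nT

1428.1743


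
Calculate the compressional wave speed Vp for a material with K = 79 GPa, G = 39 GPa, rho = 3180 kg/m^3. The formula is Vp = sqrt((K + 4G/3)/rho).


First compute the effective modulus:
K + 4G/3 = 79e9 + 4*39e9/3 = 131000000000.0 Pa
Then divide by density:
131000000000.0 / 3180 = 41194968.5535 Pa/(kg/m^3)
Take the square root:
Vp = sqrt(41194968.5535) = 6418.33 m/s

6418.33


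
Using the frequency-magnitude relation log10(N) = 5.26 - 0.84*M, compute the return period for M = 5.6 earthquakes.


log10(N) = 5.26 - 0.84*5.6 = 0.556
N = 10^0.556 = 3.597493
T = 1/N = 1/3.597493 = 0.278 years

0.278


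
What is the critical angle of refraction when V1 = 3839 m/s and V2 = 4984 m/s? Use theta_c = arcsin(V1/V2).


V1/V2 = 3839/4984 = 0.770265
theta_c = arcsin(0.770265) = 50.3777 degrees

50.3777


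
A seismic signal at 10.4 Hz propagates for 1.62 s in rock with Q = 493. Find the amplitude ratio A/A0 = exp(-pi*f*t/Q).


pi*f*t/Q = pi*10.4*1.62/493 = 0.107362
A/A0 = exp(-0.107362) = 0.8982

0.8982


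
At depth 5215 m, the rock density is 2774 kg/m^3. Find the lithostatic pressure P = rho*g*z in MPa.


P = rho * g * z / 1e6
= 2774 * 9.81 * 5215 / 1e6
= 141915482.1 / 1e6
= 141.9155 MPa

141.9155


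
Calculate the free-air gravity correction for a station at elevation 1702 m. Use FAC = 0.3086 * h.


FAC = 0.3086 * h
= 0.3086 * 1702
= 525.2372 mGal

525.2372


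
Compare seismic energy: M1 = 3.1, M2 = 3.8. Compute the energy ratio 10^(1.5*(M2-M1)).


M2 - M1 = 3.8 - 3.1 = 0.7
1.5 * 0.7 = 1.05
ratio = 10^1.05 = 11.22

11.22


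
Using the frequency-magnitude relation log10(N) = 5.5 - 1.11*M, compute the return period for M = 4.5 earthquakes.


log10(N) = 5.5 - 1.11*4.5 = 0.505
N = 10^0.505 = 3.198895
T = 1/N = 1/3.198895 = 0.3126 years

0.3126


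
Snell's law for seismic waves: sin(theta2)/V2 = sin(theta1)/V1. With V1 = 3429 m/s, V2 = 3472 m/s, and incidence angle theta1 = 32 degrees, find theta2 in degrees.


sin(theta1) = sin(32 deg) = 0.529919
sin(theta2) = V2/V1 * sin(theta1) = 3472/3429 * 0.529919 = 0.536565
theta2 = arcsin(0.536565) = 32.4501 degrees

32.4501


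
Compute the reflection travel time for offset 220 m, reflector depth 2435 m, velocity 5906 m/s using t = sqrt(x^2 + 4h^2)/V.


x^2 + 4h^2 = 220^2 + 4*2435^2 = 48400 + 23716900 = 23765300
sqrt(23765300) = 4874.9667
t = 4874.9667 / 5906 = 0.8254 s

0.8254


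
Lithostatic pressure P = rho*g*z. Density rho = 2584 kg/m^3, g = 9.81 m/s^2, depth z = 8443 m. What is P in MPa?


P = rho * g * z / 1e6
= 2584 * 9.81 * 8443 / 1e6
= 214021944.72 / 1e6
= 214.0219 MPa

214.0219


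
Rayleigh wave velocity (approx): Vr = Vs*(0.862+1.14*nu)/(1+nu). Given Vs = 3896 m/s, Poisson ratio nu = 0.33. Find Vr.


Numerator factor = 0.862 + 1.14*0.33 = 1.2382
Denominator = 1 + 0.33 = 1.33
Vr = 3896 * 1.2382 / 1.33 = 3627.09 m/s

3627.09


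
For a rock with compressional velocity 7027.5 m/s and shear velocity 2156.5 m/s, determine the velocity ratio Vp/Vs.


Vp/Vs = 7027.5 / 2156.5
= 3.2588

3.2588


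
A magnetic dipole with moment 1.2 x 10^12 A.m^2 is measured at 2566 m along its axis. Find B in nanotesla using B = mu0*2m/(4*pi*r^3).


m = 1.2 x 10^12 = 1200000000000 A.m^2
2m = 2400000000000 A.m^2
r^3 = 2566^3 = 16895457496
B = (4pi*10^-7) * 2400000000000 / (4*pi * 16895457496) * 1e9
= 3015928.947446 / 212314580593.89 * 1e9
= 14205.0016 nT

14205.0016
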